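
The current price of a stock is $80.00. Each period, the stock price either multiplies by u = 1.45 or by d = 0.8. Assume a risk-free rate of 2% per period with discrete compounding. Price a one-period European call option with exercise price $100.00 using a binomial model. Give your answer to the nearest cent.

Risk-neutral probability p = (1 + 0.02 − 0.8)/(1.45 − 0.8) = 0.2200/0.6500 = 0.3385
Terminal stock prices: S_u = 116, S_d = 64
Terminal payoffs (S − K): max(16, 0) = 16, max(-36, 0) = 0
Node 0 (S = 80): V_0 = 1/1.02·[0.3385·16.0000 + 0.6615·0.0000] = 5.3092

$5.31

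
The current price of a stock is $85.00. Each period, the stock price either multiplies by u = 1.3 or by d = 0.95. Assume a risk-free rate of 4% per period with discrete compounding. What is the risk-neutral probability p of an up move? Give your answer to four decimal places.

p = 0.2571

Risk-neutral probability p = (1 + 0.04 − 0.95)/(1.3 − 0.95) = 0.0900/0.3500 = 0.2571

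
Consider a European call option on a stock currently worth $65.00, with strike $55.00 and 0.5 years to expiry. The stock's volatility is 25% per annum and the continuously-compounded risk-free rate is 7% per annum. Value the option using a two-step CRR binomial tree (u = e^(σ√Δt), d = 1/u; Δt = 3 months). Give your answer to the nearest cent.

CRR parameters: u = e^(σ√Δt) = e^(0.25·√0.25) = 1.1331, d = 1/u = 0.8825
Per-period rate: rΔt = 0.07·0.25 = 0.0175, so R = e^0.0175 = 1.0177
Risk-neutral probability p = (e^0.0175 − 0.8825)/(1.1331 − 0.8825) = 0.1352/0.2507 = 0.5392
Terminal stock prices: S_uu = 83.46, S_ud = 65, S_dd = 50.62
Terminal payoffs (S − K): max(28.46, 0) = 28.46, max(10, 0) = 10, max(-4.378, 0) = 0
Node u (S = 73.65): V_u = e^(−0.0175)·[0.5392·28.4617 + 0.4608·10.0000] = 19.6088
Node d (S = 57.36): V_d = e^(−0.0175)·[0.5392·10.0000 + 0.4608·0.0000] = 5.2987
Node 0 (S = 65): V_0 = e^(−0.0175)·[0.5392·19.6088 + 0.4608·5.2987] = 12.7892

$12.79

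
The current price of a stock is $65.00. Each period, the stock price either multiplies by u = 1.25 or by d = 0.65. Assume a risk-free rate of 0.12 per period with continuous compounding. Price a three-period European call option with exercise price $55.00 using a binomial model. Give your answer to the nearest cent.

$28.28

Risk-neutral probability p = (e^0.12 − 0.65)/(1.25 − 0.65) = 0.4775/0.6000 = 0.7958
Terminal stock prices: S_uuu = 127, S_uud = 66.02, S_udd = 34.33, S_ddd = 17.85
Terminal payoffs (S − K): max(71.95, 0) = 71.95, max(11.02, 0) = 11.02, max(-20.67, 0) = 0, max(-37.15, 0) = 0
Node uu (S = 101.6): V_uu = e^(−0.12)·[0.7958·71.9531 + 0.2042·11.0156] = 52.7819
Node ud (S = 52.81): V_ud = e^(−0.12)·[0.7958·11.0156 + 0.2042·0.0000] = 7.7752
Node dd (S = 27.46): V_dd = e^(−0.12)·[0.7958·0.0000 + 0.2042·0.0000] = 0.0000
Node u (S = 81.25): V_u = e^(−0.12)·[0.7958·52.7819 + 0.2042·7.7752] = 38.6633
Node d (S = 42.25): V_d = e^(−0.12)·[0.7958·7.7752 + 0.2042·0.0000] = 5.4880
Node 0 (S = 65): V_0 = e^(−0.12)·[0.7958·38.6633 + 0.2042·5.4880] = 28.2838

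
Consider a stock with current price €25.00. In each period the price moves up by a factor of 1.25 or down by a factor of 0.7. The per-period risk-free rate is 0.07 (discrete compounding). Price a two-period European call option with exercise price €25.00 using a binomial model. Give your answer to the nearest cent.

€5.56

Risk-neutral probability p = (1 + 0.07 − 0.7)/(1.25 − 0.7) = 0.3700/0.5500 = 0.6727
Terminal stock prices: S_uu = 39.06, S_ud = 21.88, S_dd = 12.25
Terminal payoffs (S − K): max(14.06, 0) = 14.06, max(-3.125, 0) = 0, max(-12.75, 0) = 0
Node u (S = 31.25): V_u = 1/1.07·[0.6727·14.0625 + 0.3273·0.0000] = 8.8413
Node d (S = 17.5): V_d = 1/1.07·[0.6727·0.0000 + 0.3273·0.0000] = 0.0000
Node 0 (S = 25): V_0 = 1/1.07·[0.6727·8.8413 + 0.3273·0.0000] = 5.5587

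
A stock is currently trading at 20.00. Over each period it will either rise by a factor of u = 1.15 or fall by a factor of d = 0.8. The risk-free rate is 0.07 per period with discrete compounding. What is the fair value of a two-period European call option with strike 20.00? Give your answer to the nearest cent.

Risk-neutral probability p = (1 + 0.07 − 0.8)/(1.15 − 0.8) = 0.2700/0.3500 = 0.7714
Terminal stock prices: S_uu = 26.45, S_ud = 18.4, S_dd = 12.8
Terminal payoffs (S − K): max(6.45, 0) = 6.45, max(-1.6, 0) = 0, max(-7.2, 0) = 0
Node u (S = 23): V_u = 1/1.07·[0.7714·6.4500 + 0.2286·0.0000] = 4.6502
Node d (S = 16): V_d = 1/1.07·[0.7714·0.0000 + 0.2286·0.0000] = 0.0000
Node 0 (S = 20): V_0 = 1/1.07·[0.7714·4.6502 + 0.2286·0.0000] = 3.3526

3.35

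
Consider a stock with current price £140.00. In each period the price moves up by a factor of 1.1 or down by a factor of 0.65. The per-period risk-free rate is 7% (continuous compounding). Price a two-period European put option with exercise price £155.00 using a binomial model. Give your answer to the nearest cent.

£5.79

Risk-neutral probability p = (e^0.07 − 0.65)/(1.1 − 0.65) = 0.4225/0.4500 = 0.9389
Terminal stock prices: S_uu = 169.4, S_ud = 100.1, S_dd = 59.15
Terminal payoffs (K − S): max(-14.4, 0) = 0, max(54.9, 0) = 54.9, max(95.85, 0) = 95.85
Node u (S = 154): V_u = e^(−0.07)·[0.9389·0.0000 + 0.0611·54.9000] = 3.1273
Node d (S = 91): V_d = e^(−0.07)·[0.9389·54.9000 + 0.0611·95.8500] = 53.5210
Node 0 (S = 140): V_0 = e^(−0.07)·[0.9389·3.1273 + 0.0611·53.5210] = 5.7864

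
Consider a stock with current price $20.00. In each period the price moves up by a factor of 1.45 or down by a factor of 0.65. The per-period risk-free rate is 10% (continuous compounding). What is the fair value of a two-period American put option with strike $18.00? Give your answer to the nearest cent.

$1.95

Risk-neutral probability p = (e^0.1 − 0.65)/(1.45 − 0.65) = 0.4552/0.8000 = 0.5690
Terminal stock prices: S_uu = 42.05, S_ud = 18.85, S_dd = 8.45
Terminal payoffs (K − S): max(-24.05, 0) = 0, max(-0.85, 0) = 0, max(9.55, 0) = 9.55
Node u (S = 29): continuation = e^(−0.1)·[0.5690·0.0000 + 0.4310·0.0000] = 0.0000; exercise value = 0.0000 ≤ continuation, so V_u = 0.0000
Node d (S = 13): continuation = e^(−0.1)·[0.5690·0.0000 + 0.4310·9.5500] = 3.7247; exercise value = 5.0000 > continuation, so V_d = 5.0000 (exercise)
Node 0 (S = 20): continuation = e^(−0.1)·[0.5690·0.0000 + 0.4310·5.0000] = 1.9501; exercise value = 0.0000 ≤ continuation, so V_0 = 1.9501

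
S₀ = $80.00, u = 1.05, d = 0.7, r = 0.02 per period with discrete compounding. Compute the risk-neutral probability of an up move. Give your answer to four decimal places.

p = 0.9143

Risk-neutral probability p = (1 + 0.02 − 0.7)/(1.05 − 0.7) = 0.3200/0.3500 = 0.9143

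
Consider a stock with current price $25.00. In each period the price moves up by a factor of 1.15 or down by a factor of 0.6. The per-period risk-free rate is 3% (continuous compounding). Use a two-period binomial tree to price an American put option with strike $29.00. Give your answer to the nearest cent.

Risk-neutral probability p = (e^0.03 − 0.6)/(1.15 − 0.6) = 0.4305/0.5500 = 0.7826
Terminal stock prices: S_uu = 33.06, S_ud = 17.25, S_dd = 9
Terminal payoffs (K − S): max(-4.062, 0) = 0, max(11.75, 0) = 11.75, max(20, 0) = 20
Node u (S = 28.75): continuation = e^(−0.03)·[0.7826·0.0000 + 0.2174·11.7500] = 2.4784; exercise value = 0.2500 ≤ continuation, so V_u = 2.4784
Node d (S = 15): continuation = e^(−0.03)·[0.7826·11.7500 + 0.2174·20.0000] = 13.1429; exercise value = 14.0000 > continuation, so V_d = 14.0000 (exercise)
Node 0 (S = 25): continuation = e^(−0.03)·[0.7826·2.4784 + 0.2174·14.0000] = 4.8355; exercise value = 4.0000 ≤ continuation, so V_0 = 4.8355

$4.84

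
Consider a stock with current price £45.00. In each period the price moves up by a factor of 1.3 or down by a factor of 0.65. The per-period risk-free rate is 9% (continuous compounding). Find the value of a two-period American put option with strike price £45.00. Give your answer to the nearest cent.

£5.82

Risk-neutral probability p = (e^0.09 − 0.65)/(1.3 − 0.65) = 0.4442/0.6500 = 0.6833
Terminal stock prices: S_uu = 76.05, S_ud = 38.02, S_dd = 19.01
Terminal payoffs (K − S): max(-31.05, 0) = 0, max(6.975, 0) = 6.975, max(25.99, 0) = 25.99
Node u (S = 58.5): continuation = e^(−0.09)·[0.6833·0.0000 + 0.3167·6.9750] = 2.0186; exercise value = 0.0000 ≤ continuation, so V_u = 2.0186
Node d (S = 29.25): continuation = e^(−0.09)·[0.6833·6.9750 + 0.3167·25.9875] = 11.8769; exercise value = 15.7500 > continuation, so V_d = 15.7500 (exercise)
Node 0 (S = 45): continuation = e^(−0.09)·[0.6833·2.0186 + 0.3167·15.7500] = 5.8187; exercise value = 0.0000 ≤ continuation, so V_0 = 5.8187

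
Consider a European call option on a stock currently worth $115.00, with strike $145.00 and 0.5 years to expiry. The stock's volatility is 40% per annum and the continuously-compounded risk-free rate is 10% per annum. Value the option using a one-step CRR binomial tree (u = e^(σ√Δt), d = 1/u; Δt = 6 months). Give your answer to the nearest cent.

$3.75

CRR parameters: u = e^(σ√Δt) = e^(0.4·√0.5) = 1.3269, d = 1/u = 0.7536
Per-period rate: rΔt = 0.1·0.5 = 0.05, so R = e^0.05 = 1.0513
Risk-neutral probability p = (e^0.05 − 0.7536)/(1.3269 − 0.7536) = 0.2976/0.5733 = 0.5192
Terminal stock prices: S_u = 152.6, S_d = 86.67
Terminal payoffs (S − K): max(7.593, 0) = 7.593, max(-58.33, 0) = 0
Node 0 (S = 115): V_0 = e^(−0.05)·[0.5192·7.5931 + 0.4808·0.0000] = 3.7500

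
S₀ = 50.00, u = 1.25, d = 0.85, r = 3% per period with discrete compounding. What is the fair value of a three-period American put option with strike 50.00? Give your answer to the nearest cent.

5.16

Risk-neutral probability p = (1 + 0.03 − 0.85)/(1.25 − 0.85) = 0.1800/0.4000 = 0.4500
Terminal stock prices: S_uuu = 97.66, S_uud = 66.41, S_udd = 45.16, S_ddd = 30.71
Terminal payoffs (K − S): max(-47.66, 0) = 0, max(-16.41, 0) = 0, max(4.844, 0) = 4.844, max(19.29, 0) = 19.29
Node uu (S = 78.12): continuation = 1/1.03·[0.4500·0.0000 + 0.5500·0.0000] = 0.0000; exercise value = 0.0000 ≤ continuation, so V_uu = 0.0000
Node ud (S = 53.12): continuation = 1/1.03·[0.4500·0.0000 + 0.5500·4.8438] = 2.5865; exercise value = 0.0000 ≤ continuation, so V_ud = 2.5865
Node dd (S = 36.12): continuation = 1/1.03·[0.4500·4.8438 + 0.5500·19.2938] = 12.4187; exercise value = 13.8750 > continuation, so V_dd = 13.8750 (exercise)
Node u (S = 62.5): continuation = 1/1.03·[0.4500·0.0000 + 0.5500·2.5865] = 1.3811; exercise value = 0.0000 ≤ continuation, so V_u = 1.3811
Node d (S = 42.5): continuation = 1/1.03·[0.4500·2.5865 + 0.5500·13.8750] = 8.5390; exercise value = 7.5000 ≤ continuation, so V_d = 8.5390
Node 0 (S = 50): continuation = 1/1.03·[0.4500·1.3811 + 0.5500·8.5390] = 5.1631; exercise value = 0.0000 ≤ continuation, so V_0 = 5.1631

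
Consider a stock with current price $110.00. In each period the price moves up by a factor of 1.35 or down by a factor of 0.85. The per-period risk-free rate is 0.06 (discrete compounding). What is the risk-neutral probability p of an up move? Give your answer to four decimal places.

p = 0.4200

Risk-neutral probability p = (1 + 0.06 − 0.85)/(1.35 − 0.85) = 0.2100/0.5000 = 0.4200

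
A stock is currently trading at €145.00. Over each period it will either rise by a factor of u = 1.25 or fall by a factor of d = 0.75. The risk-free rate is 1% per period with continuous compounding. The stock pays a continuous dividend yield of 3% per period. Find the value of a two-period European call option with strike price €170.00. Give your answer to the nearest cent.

Per-period risk-free factor R = e^0.01 = 1.0101; dividend-adjusted growth = e^(0.01−0.03) = 0.9802.
Risk-neutral probability p = (0.9802 − 0.75)/(1.25 − 0.75) = 0.2302/0.5000 = 0.4604
Terminal stock prices: S_uu = 226.6, S_ud = 135.9, S_dd = 81.56
Terminal payoffs (S − K): max(56.56, 0) = 56.56, max(-34.06, 0) = 0, max(-88.44, 0) = 0
Node u (S = 181.2): V_u = e^(−0.01)·[0.4604·56.5625 + 0.5396·0.0000] = 25.7821
Node d (S = 108.8): V_d = e^(−0.01)·[0.4604·0.0000 + 0.5396·0.0000] = 0.0000
Node 0 (S = 145): V_0 = e^(−0.01)·[0.4604·25.7821 + 0.5396·0.0000] = 11.7519

€11.75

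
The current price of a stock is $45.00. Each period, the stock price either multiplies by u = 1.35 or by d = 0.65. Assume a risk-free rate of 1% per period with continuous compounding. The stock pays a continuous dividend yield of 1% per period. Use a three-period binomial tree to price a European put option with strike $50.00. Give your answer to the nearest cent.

$13.42

Per-period risk-free factor R = e^0.01 = 1.0101; dividend-adjusted growth = e^(0.01−0.01) = 1.0000.
Risk-neutral probability p = (1.0000 − 0.65)/(1.35 − 0.65) = 0.3500/0.7000 = 0.5000
Terminal stock prices: S_uuu = 110.7, S_uud = 53.31, S_udd = 25.67, S_ddd = 12.36
Terminal payoffs (K − S): max(-60.72, 0) = 0, max(-3.308, 0) = 0, max(24.33, 0) = 24.33, max(37.64, 0) = 37.64
Node uu (S = 82.01): V_uu = e^(−0.01)·[0.5000·0.0000 + 0.5000·0.0000] = 0.0000
Node ud (S = 39.49): V_ud = e^(−0.01)·[0.5000·0.0000 + 0.5000·24.3331] = 12.0455
Node dd (S = 19.01): V_dd = e^(−0.01)·[0.5000·24.3331 + 0.5000·37.6419] = 30.6792
Node u (S = 60.75): V_u = e^(−0.01)·[0.5000·0.0000 + 0.5000·12.0455] = 5.9628
Node d (S = 29.25): V_d = e^(−0.01)·[0.5000·12.0455 + 0.5000·30.6792] = 21.1498
Node 0 (S = 45): V_0 = e^(−0.01)·[0.5000·5.9628 + 0.5000·21.1498] = 13.4214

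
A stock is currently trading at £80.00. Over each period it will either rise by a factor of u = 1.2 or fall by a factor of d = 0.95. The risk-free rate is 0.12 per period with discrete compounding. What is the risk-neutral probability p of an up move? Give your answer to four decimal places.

p = 0.6800

Risk-neutral probability p = (1 + 0.12 − 0.95)/(1.2 − 0.95) = 0.1700/0.2500 = 0.6800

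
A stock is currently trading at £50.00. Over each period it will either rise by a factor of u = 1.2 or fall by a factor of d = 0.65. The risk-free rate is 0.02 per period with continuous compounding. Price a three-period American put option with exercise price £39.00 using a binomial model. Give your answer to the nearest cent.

£3.68

Risk-neutral probability p = (e^0.02 − 0.65)/(1.2 − 0.65) = 0.3702/0.5500 = 0.6731
Terminal stock prices: S_uuu = 86.4, S_uud = 46.8, S_udd = 25.35, S_ddd = 13.73
Terminal payoffs (K − S): max(-47.4, 0) = 0, max(-7.8, 0) = 0, max(13.65, 0) = 13.65, max(25.27, 0) = 25.27
Node uu (S = 72): continuation = e^(−0.02)·[0.6731·0.0000 + 0.3269·0.0000] = 0.0000; exercise value = 0.0000 ≤ continuation, so V_uu = 0.0000
Node ud (S = 39): continuation = e^(−0.02)·[0.6731·0.0000 + 0.3269·13.6500] = 4.3739; exercise value = 0.0000 ≤ continuation, so V_ud = 4.3739
Node dd (S = 21.13): continuation = e^(−0.02)·[0.6731·13.6500 + 0.3269·25.2687] = 17.1027; exercise value = 17.8750 > continuation, so V_dd = 17.8750 (exercise)
Node u (S = 60): continuation = e^(−0.02)·[0.6731·0.0000 + 0.3269·4.3739] = 1.4015; exercise value = 0.0000 ≤ continuation, so V_u = 1.4015
Node d (S = 32.5): continuation = e^(−0.02)·[0.6731·4.3739 + 0.3269·17.8750] = 8.6135; exercise value = 6.5000 ≤ continuation, so V_d = 8.6135
Node 0 (S = 50): continuation = e^(−0.02)·[0.6731·1.4015 + 0.3269·8.6135] = 3.6847; exercise value = 0.0000 ≤ continuation, so V_0 = 3.6847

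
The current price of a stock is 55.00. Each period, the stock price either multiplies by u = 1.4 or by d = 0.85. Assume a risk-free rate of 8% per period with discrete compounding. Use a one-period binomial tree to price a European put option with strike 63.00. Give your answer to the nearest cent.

Risk-neutral probability p = (1 + 0.08 − 0.85)/(1.4 − 0.85) = 0.2300/0.5500 = 0.4182
Terminal stock prices: S_u = 77, S_d = 46.75
Terminal payoffs (K − S): max(-14, 0) = 0, max(16.25, 0) = 16.25
Node 0 (S = 55): V_0 = 1/1.08·[0.4182·0.0000 + 0.5818·16.2500] = 8.7542

8.75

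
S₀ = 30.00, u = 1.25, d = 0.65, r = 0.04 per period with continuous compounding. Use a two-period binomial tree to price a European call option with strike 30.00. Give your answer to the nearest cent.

Risk-neutral probability p = (e^0.04 − 0.65)/(1.25 − 0.65) = 0.3908/0.6000 = 0.6514
Terminal stock prices: S_uu = 46.88, S_ud = 24.38, S_dd = 12.68
Terminal payoffs (S − K): max(16.88, 0) = 16.88, max(-5.625, 0) = 0, max(-17.32, 0) = 0
Node u (S = 37.5): V_u = e^(−0.04)·[0.6514·16.8750 + 0.3486·0.0000] = 10.5606
Node d (S = 19.5): V_d = e^(−0.04)·[0.6514·0.0000 + 0.3486·0.0000] = 0.0000
Node 0 (S = 30): V_0 = e^(−0.04)·[0.6514·10.5606 + 0.3486·0.0000] = 6.6089

6.61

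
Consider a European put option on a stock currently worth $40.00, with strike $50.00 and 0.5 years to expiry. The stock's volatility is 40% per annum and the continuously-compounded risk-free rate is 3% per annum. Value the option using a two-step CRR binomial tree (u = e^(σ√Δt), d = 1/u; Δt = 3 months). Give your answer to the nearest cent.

$11.35

CRR parameters: u = e^(σ√Δt) = e^(0.4·√0.25) = 1.2214, d = 1/u = 0.8187
Per-period rate: rΔt = 0.03·0.25 = 0.0075, so R = e^0.0075 = 1.0075
Risk-neutral probability p = (e^0.0075 − 0.8187)/(1.2214 − 0.8187) = 0.1888/0.4027 = 0.4689
Terminal stock prices: S_uu = 59.67, S_ud = 40, S_dd = 26.81
Terminal payoffs (K − S): max(-9.673, 0) = 0, max(10, 0) = 10, max(23.19, 0) = 23.19
Node u (S = 48.86): V_u = e^(−0.0075)·[0.4689·0.0000 + 0.5311·10.0000] = 5.2717
Node d (S = 32.75): V_d = e^(−0.0075)·[0.4689·10.0000 + 0.5311·23.1872] = 16.8772
Node 0 (S = 40): V_0 = e^(−0.0075)·[0.4689·5.2717 + 0.5311·16.8772] = 11.3504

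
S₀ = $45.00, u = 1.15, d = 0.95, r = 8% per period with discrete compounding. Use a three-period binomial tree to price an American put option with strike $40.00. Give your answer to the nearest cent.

$0.05

Risk-neutral probability p = (1 + 0.08 − 0.95)/(1.15 − 0.95) = 0.1300/0.2000 = 0.6500
Terminal stock prices: S_uuu = 68.44, S_uud = 56.54, S_udd = 46.7, S_ddd = 38.58
Terminal payoffs (K − S): max(-28.44, 0) = 0, max(-16.54, 0) = 0, max(-6.704, 0) = 0, max(1.418, 0) = 1.418
Node uu (S = 59.51): continuation = 1/1.08·[0.6500·0.0000 + 0.3500·0.0000] = 0.0000; exercise value = 0.0000 ≤ continuation, so V_uu = 0.0000
Node ud (S = 49.16): continuation = 1/1.08·[0.6500·0.0000 + 0.3500·0.0000] = 0.0000; exercise value = 0.0000 ≤ continuation, so V_ud = 0.0000
Node dd (S = 40.61): continuation = 1/1.08·[0.6500·0.0000 + 0.3500·1.4181] = 0.4596; exercise value = 0.0000 ≤ continuation, so V_dd = 0.4596
Node u (S = 51.75): continuation = 1/1.08·[0.6500·0.0000 + 0.3500·0.0000] = 0.0000; exercise value = 0.0000 ≤ continuation, so V_u = 0.0000
Node d (S = 42.75): continuation = 1/1.08·[0.6500·0.0000 + 0.3500·0.4596] = 0.1489; exercise value = 0.0000 ≤ continuation, so V_d = 0.1489
Node 0 (S = 45): continuation = 1/1.08·[0.6500·0.0000 + 0.3500·0.1489] = 0.0483; exercise value = 0.0000 ≤ continuation, so V_0 = 0.0483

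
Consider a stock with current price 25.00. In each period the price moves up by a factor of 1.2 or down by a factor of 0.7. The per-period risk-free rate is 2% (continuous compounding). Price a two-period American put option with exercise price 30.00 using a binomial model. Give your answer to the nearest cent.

Risk-neutral probability p = (e^0.02 − 0.7)/(1.2 − 0.7) = 0.3202/0.5000 = 0.6404
Terminal stock prices: S_uu = 36, S_ud = 21, S_dd = 12.25
Terminal payoffs (K − S): max(-6, 0) = 0, max(9, 0) = 9, max(17.75, 0) = 17.75
Node u (S = 30): continuation = e^(−0.02)·[0.6404·0.0000 + 0.3596·9.0000] = 3.1723; exercise value = 0.0000 ≤ continuation, so V_u = 3.1723
Node d (S = 17.5): continuation = e^(−0.02)·[0.6404·9.0000 + 0.3596·17.7500] = 11.9060; exercise value = 12.5000 > continuation, so V_d = 12.5000 (exercise)
Node 0 (S = 25): continuation = e^(−0.02)·[0.6404·3.1723 + 0.3596·12.5000] = 6.3973; exercise value = 5.0000 ≤ continuation, so V_0 = 6.3973

6.40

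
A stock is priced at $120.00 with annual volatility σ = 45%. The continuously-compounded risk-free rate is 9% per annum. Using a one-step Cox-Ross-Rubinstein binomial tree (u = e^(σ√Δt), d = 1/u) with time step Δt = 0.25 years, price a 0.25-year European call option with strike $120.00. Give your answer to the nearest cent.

CRR parameters: u = e^(σ√Δt) = e^(0.45·√0.25) = 1.2523, d = 1/u = 0.7985
Per-period rate: rΔt = 0.09·0.25 = 0.0225, so R = e^0.0225 = 1.0228
Risk-neutral probability p = (e^0.0225 − 0.7985)/(1.2523 − 0.7985) = 0.2242/0.4538 = 0.4941
Terminal stock prices: S_u = 150.3, S_d = 95.82
Terminal payoffs (S − K): max(30.28, 0) = 30.28, max(-24.18, 0) = 0
Node 0 (S = 120): V_0 = e^(−0.0225)·[0.4941·30.2787 + 0.5059·0.0000] = 14.6287

$14.63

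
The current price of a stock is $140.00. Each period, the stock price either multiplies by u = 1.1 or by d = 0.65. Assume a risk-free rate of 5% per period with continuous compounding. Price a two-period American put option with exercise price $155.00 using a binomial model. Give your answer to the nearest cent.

$15.00

Risk-neutral probability p = (e^0.05 − 0.65)/(1.1 − 0.65) = 0.4013/0.4500 = 0.8917
Terminal stock prices: S_uu = 169.4, S_ud = 100.1, S_dd = 59.15
Terminal payoffs (K − S): max(-14.4, 0) = 0, max(54.9, 0) = 54.9, max(95.85, 0) = 95.85
Node u (S = 154): continuation = e^(−0.05)·[0.8917·0.0000 + 0.1083·54.9000] = 5.6550; exercise value = 1.0000 ≤ continuation, so V_u = 5.6550
Node d (S = 91): continuation = e^(−0.05)·[0.8917·54.9000 + 0.1083·95.8500] = 56.4406; exercise value = 64.0000 > continuation, so V_d = 64.0000 (exercise)
Node 0 (S = 140): continuation = e^(−0.05)·[0.8917·5.6550 + 0.1083·64.0000] = 11.3890; exercise value = 15.0000 > continuation, so V_0 = 15.0000 (exercise)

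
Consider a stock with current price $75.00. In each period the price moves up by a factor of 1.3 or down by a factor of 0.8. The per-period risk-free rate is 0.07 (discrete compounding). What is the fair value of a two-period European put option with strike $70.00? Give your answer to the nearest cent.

$4.07

Risk-neutral probability p = (1 + 0.07 − 0.8)/(1.3 − 0.8) = 0.2700/0.5000 = 0.5400
Terminal stock prices: S_uu = 126.8, S_ud = 78, S_dd = 48
Terminal payoffs (K − S): max(-56.75, 0) = 0, max(-8, 0) = 0, max(22, 0) = 22
Node u (S = 97.5): V_u = 1/1.07·[0.5400·0.0000 + 0.4600·0.0000] = 0.0000
Node d (S = 60): V_d = 1/1.07·[0.5400·0.0000 + 0.4600·22.0000] = 9.4579
Node 0 (S = 75): V_0 = 1/1.07·[0.5400·0.0000 + 0.4600·9.4579] = 4.0660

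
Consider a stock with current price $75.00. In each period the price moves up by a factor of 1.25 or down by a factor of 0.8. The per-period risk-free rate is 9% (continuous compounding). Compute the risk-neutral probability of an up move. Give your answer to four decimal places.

Risk-neutral probability p = (e^0.09 − 0.8)/(1.25 − 0.8) = 0.2942/0.4500 = 0.6537

p = 0.6537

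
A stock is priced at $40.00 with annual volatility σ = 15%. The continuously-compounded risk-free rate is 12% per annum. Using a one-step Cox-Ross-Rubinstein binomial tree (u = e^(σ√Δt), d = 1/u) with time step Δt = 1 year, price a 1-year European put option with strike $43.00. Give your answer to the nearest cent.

CRR parameters: u = e^(σ√Δt) = e^(0.15·√1) = 1.1618, d = 1/u = 0.8607
Per-period rate: rΔt = 0.12·1 = 0.12, so R = e^0.12 = 1.1275
Risk-neutral probability p = (e^0.12 − 0.8607)/(1.1618 − 0.8607) = 0.2668/0.3011 = 0.8860
Terminal stock prices: S_u = 46.47, S_d = 34.43
Terminal payoffs (K − S): max(-3.473, 0) = 0, max(8.572, 0) = 8.572
Node 0 (S = 40): V_0 = e^(−0.12)·[0.8860·0.0000 + 0.1140·8.5717] = 0.8669

$0.87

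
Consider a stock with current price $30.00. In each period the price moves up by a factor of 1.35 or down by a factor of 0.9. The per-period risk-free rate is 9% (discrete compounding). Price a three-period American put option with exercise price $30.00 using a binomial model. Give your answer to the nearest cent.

$1.60

Risk-neutral probability p = (1 + 0.09 − 0.9)/(1.35 − 0.9) = 0.1900/0.4500 = 0.4222
Terminal stock prices: S_uuu = 73.81, S_uud = 49.21, S_udd = 32.8, S_ddd = 21.87
Terminal payoffs (K − S): max(-43.81, 0) = 0, max(-19.21, 0) = 0, max(-2.805, 0) = 0, max(8.13, 0) = 8.13
Node uu (S = 54.68): continuation = 1/1.09·[0.4222·0.0000 + 0.5778·0.0000] = 0.0000; exercise value = 0.0000 ≤ continuation, so V_uu = 0.0000
Node ud (S = 36.45): continuation = 1/1.09·[0.4222·0.0000 + 0.5778·0.0000] = 0.0000; exercise value = 0.0000 ≤ continuation, so V_ud = 0.0000
Node dd (S = 24.3): continuation = 1/1.09·[0.4222·0.0000 + 0.5778·8.1300] = 4.3095; exercise value = 5.7000 > continuation, so V_dd = 5.7000 (exercise)
Node u (S = 40.5): continuation = 1/1.09·[0.4222·0.0000 + 0.5778·0.0000] = 0.0000; exercise value = 0.0000 ≤ continuation, so V_u = 0.0000
Node d (S = 27): continuation = 1/1.09·[0.4222·0.0000 + 0.5778·5.7000] = 3.0214; exercise value = 3.0000 ≤ continuation, so V_d = 3.0214
Node 0 (S = 30): continuation = 1/1.09·[0.4222·0.0000 + 0.5778·3.0214] = 1.6016; exercise value = 0.0000 ≤ continuation, so V_0 = 1.6016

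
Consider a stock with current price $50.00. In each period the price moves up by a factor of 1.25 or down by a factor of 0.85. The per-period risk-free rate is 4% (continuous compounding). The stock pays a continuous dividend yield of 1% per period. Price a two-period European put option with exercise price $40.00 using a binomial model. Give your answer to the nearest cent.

$1.08

Per-period risk-free factor R = e^0.04 = 1.0408; dividend-adjusted growth = e^(0.04−0.01) = 1.0305.
Risk-neutral probability p = (1.0305 − 0.85)/(1.25 − 0.85) = 0.1805/0.4000 = 0.4511
Terminal stock prices: S_uu = 78.12, S_ud = 53.12, S_dd = 36.12
Terminal payoffs (K − S): max(-38.12, 0) = 0, max(-13.12, 0) = 0, max(3.875, 0) = 3.875
Node u (S = 62.5): V_u = e^(−0.04)·[0.4511·0.0000 + 0.5489·0.0000] = 0.0000
Node d (S = 42.5): V_d = e^(−0.04)·[0.4511·0.0000 + 0.5489·3.8750] = 2.0435
Node 0 (S = 50): V_0 = e^(−0.04)·[0.4511·0.0000 + 0.5489·2.0435] = 1.0776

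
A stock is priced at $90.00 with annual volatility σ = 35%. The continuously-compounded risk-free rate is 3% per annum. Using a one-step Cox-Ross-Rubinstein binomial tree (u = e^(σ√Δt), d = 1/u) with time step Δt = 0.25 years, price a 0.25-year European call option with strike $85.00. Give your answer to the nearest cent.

$10.53

CRR parameters: u = e^(σ√Δt) = e^(0.35·√0.25) = 1.1912, d = 1/u = 0.8395
Per-period rate: rΔt = 0.03·0.25 = 0.0075, so R = e^0.0075 = 1.0075
Risk-neutral probability p = (e^0.0075 − 0.8395)/(1.1912 − 0.8395) = 0.1681/0.3518 = 0.4778
Terminal stock prices: S_u = 107.2, S_d = 75.55
Terminal payoffs (S − K): max(22.21, 0) = 22.21, max(-9.449, 0) = 0
Node 0 (S = 90): V_0 = e^(−0.0075)·[0.4778·22.2122 + 0.5222·0.0000] = 10.5328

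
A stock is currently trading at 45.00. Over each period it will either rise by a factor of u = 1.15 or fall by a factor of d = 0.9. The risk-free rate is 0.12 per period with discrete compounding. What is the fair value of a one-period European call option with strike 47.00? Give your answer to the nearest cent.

Risk-neutral probability p = (1 + 0.12 − 0.9)/(1.15 − 0.9) = 0.2200/0.2500 = 0.8800
Terminal stock prices: S_u = 51.75, S_d = 40.5
Terminal payoffs (S − K): max(4.75, 0) = 4.75, max(-6.5, 0) = 0
Node 0 (S = 45): V_0 = 1/1.12·[0.8800·4.7500 + 0.1200·0.0000] = 3.7321

3.73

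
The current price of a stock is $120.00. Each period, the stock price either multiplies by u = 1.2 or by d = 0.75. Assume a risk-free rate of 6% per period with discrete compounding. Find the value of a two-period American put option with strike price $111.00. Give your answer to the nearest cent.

Risk-neutral probability p = (1 + 0.06 − 0.75)/(1.2 − 0.75) = 0.3100/0.4500 = 0.6889
Terminal stock prices: S_uu = 172.8, S_ud = 108, S_dd = 67.5
Terminal payoffs (K − S): max(-61.8, 0) = 0, max(3, 0) = 3, max(43.5, 0) = 43.5
Node u (S = 144): continuation = 1/1.06·[0.6889·0.0000 + 0.3111·3.0000] = 0.8805; exercise value = 0.0000 ≤ continuation, so V_u = 0.8805
Node d (S = 90): continuation = 1/1.06·[0.6889·3.0000 + 0.3111·43.5000] = 14.7170; exercise value = 21.0000 > continuation, so V_d = 21.0000 (exercise)
Node 0 (S = 120): continuation = 1/1.06·[0.6889·0.8805 + 0.3111·21.0000] = 6.7358; exercise value = 0.0000 ≤ continuation, so V_0 = 6.7358

$6.74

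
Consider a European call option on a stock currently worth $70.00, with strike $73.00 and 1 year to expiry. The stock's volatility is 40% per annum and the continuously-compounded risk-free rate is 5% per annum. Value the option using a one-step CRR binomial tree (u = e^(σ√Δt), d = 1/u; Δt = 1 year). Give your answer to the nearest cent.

$13.86

CRR parameters: u = e^(σ√Δt) = e^(0.4·√1) = 1.4918, d = 1/u = 0.6703
Per-period rate: rΔt = 0.05·1 = 0.05, so R = e^0.05 = 1.0513
Risk-neutral probability p = (e^0.05 − 0.6703)/(1.4918 − 0.6703) = 0.3810/0.8215 = 0.4637
Terminal stock prices: S_u = 104.4, S_d = 46.92
Terminal payoffs (S − K): max(31.43, 0) = 31.43, max(-26.08, 0) = 0
Node 0 (S = 70): V_0 = e^(−0.05)·[0.4637·31.4277 + 0.5363·0.0000] = 13.8630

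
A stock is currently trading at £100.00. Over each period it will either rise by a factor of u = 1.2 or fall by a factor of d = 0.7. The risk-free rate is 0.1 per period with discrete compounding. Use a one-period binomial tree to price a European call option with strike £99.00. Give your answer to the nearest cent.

£15.27

Risk-neutral probability p = (1 + 0.1 − 0.7)/(1.2 − 0.7) = 0.4000/0.5000 = 0.8000
Terminal stock prices: S_u = 120, S_d = 70
Terminal payoffs (S − K): max(21, 0) = 21, max(-29, 0) = 0
Node 0 (S = 100): V_0 = 1/1.1·[0.8000·21.0000 + 0.2000·0.0000] = 15.2727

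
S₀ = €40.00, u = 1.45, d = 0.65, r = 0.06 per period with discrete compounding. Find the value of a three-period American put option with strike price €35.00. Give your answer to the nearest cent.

€5.97

Risk-neutral probability p = (1 + 0.06 − 0.65)/(1.45 − 0.65) = 0.4100/0.8000 = 0.5125
Terminal stock prices: S_uuu = 121.9, S_uud = 54.66, S_udd = 24.51, S_ddd = 10.98
Terminal payoffs (K − S): max(-86.94, 0) = 0, max(-19.66, 0) = 0, max(10.49, 0) = 10.49, max(24.02, 0) = 24.02
Node uu (S = 84.1): continuation = 1/1.06·[0.5125·0.0000 + 0.4875·0.0000] = 0.0000; exercise value = 0.0000 ≤ continuation, so V_uu = 0.0000
Node ud (S = 37.7): continuation = 1/1.06·[0.5125·0.0000 + 0.4875·10.4950] = 4.8267; exercise value = 0.0000 ≤ continuation, so V_ud = 4.8267
Node dd (S = 16.9): continuation = 1/1.06·[0.5125·10.4950 + 0.4875·24.0150] = 16.1189; exercise value = 18.1000 > continuation, so V_dd = 18.1000 (exercise)
Node u (S = 58): continuation = 1/1.06·[0.5125·0.0000 + 0.4875·4.8267] = 2.2198; exercise value = 0.0000 ≤ continuation, so V_u = 2.2198
Node d (S = 26): continuation = 1/1.06·[0.5125·4.8267 + 0.4875·18.1000] = 10.6580; exercise value = 9.0000 ≤ continuation, so V_d = 10.6580
Node 0 (S = 40): continuation = 1/1.06·[0.5125·2.2198 + 0.4875·10.6580] = 5.9749; exercise value = 0.0000 ≤ continuation, so V_0 = 5.9749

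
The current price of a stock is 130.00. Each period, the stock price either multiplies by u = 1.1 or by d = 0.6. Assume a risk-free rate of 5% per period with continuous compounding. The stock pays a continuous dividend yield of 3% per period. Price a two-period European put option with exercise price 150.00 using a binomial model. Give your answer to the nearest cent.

Per-period risk-free factor R = e^0.05 = 1.0513; dividend-adjusted growth = e^(0.05−0.03) = 1.0202.
Risk-neutral probability p = (1.0202 − 0.6)/(1.1 − 0.6) = 0.4202/0.5000 = 0.8404
Terminal stock prices: S_uu = 157.3, S_ud = 85.8, S_dd = 46.8
Terminal payoffs (K − S): max(-7.3, 0) = 0, max(64.2, 0) = 64.2, max(103.2, 0) = 103.2
Node u (S = 143): V_u = e^(−0.05)·[0.8404·0.0000 + 0.1596·64.2000] = 9.7464
Node d (S = 78): V_d = e^(−0.05)·[0.8404·64.2000 + 0.1596·103.2000] = 66.9897
Node 0 (S = 130): V_0 = e^(−0.05)·[0.8404·9.7464 + 0.1596·66.9897] = 17.9614

17.96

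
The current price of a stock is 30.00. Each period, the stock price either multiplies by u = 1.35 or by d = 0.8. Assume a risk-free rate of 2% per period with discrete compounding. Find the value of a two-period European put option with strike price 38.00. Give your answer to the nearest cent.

Risk-neutral probability p = (1 + 0.02 − 0.8)/(1.35 − 0.8) = 0.2200/0.5500 = 0.4000
Terminal stock prices: S_uu = 54.68, S_ud = 32.4, S_dd = 19.2
Terminal payoffs (K − S): max(-16.68, 0) = 0, max(5.6, 0) = 5.6, max(18.8, 0) = 18.8
Node u (S = 40.5): V_u = 1/1.02·[0.4000·0.0000 + 0.6000·5.6000] = 3.2941
Node d (S = 24): V_d = 1/1.02·[0.4000·5.6000 + 0.6000·18.8000] = 13.2549
Node 0 (S = 30): V_0 = 1/1.02·[0.4000·3.2941 + 0.6000·13.2549] = 9.0888

9.09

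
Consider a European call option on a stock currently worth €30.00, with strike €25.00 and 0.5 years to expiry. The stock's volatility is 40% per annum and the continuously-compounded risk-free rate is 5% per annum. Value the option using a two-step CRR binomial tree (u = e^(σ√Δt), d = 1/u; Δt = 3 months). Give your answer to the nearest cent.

CRR parameters: u = e^(σ√Δt) = e^(0.4·√0.25) = 1.2214, d = 1/u = 0.8187
Per-period rate: rΔt = 0.05·0.25 = 0.0125, so R = e^0.0125 = 1.0126
Risk-neutral probability p = (e^0.0125 − 0.8187)/(1.2214 − 0.8187) = 0.1938/0.4027 = 0.4814
Terminal stock prices: S_uu = 44.75, S_ud = 30, S_dd = 20.11
Terminal payoffs (S − K): max(19.75, 0) = 19.75, max(5, 0) = 5, max(-4.89, 0) = 0
Node u (S = 36.64): V_u = e^(−0.0125)·[0.4814·19.7547 + 0.5186·5.0000] = 11.9526
Node d (S = 24.56): V_d = e^(−0.0125)·[0.4814·5.0000 + 0.5186·0.0000] = 2.3771
Node 0 (S = 30): V_0 = e^(−0.0125)·[0.4814·11.9526 + 0.5186·2.3771] = 6.9000

€6.90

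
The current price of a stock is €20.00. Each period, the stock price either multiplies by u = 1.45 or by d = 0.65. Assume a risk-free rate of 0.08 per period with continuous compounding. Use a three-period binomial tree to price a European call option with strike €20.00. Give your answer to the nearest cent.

Risk-neutral probability p = (e^0.08 − 0.65)/(1.45 − 0.65) = 0.4333/0.8000 = 0.5416
Terminal stock prices: S_uuu = 60.97, S_uud = 27.33, S_udd = 12.25, S_ddd = 5.492
Terminal payoffs (S − K): max(40.97, 0) = 40.97, max(7.332, 0) = 7.332, max(-7.747, 0) = 0, max(-14.51, 0) = 0
Node uu (S = 42.05): V_uu = e^(−0.08)·[0.5416·40.9725 + 0.4584·7.3325] = 23.5877
Node ud (S = 18.85): V_ud = e^(−0.08)·[0.5416·7.3325 + 0.4584·0.0000] = 3.6660
Node dd (S = 8.45): V_dd = e^(−0.08)·[0.5416·0.0000 + 0.4584·0.0000] = 0.0000
Node u (S = 29): V_u = e^(−0.08)·[0.5416·23.5877 + 0.4584·3.6660] = 13.3443
Node d (S = 13): V_d = e^(−0.08)·[0.5416·3.6660 + 0.4584·0.0000] = 1.8329
Node 0 (S = 20): V_0 = e^(−0.08)·[0.5416·13.3443 + 0.4584·1.8329] = 7.4473

€7.45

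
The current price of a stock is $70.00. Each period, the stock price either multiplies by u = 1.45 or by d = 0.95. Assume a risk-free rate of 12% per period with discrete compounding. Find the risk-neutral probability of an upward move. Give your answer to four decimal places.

Risk-neutral probability p = (1 + 0.12 − 0.95)/(1.45 − 0.95) = 0.1700/0.5000 = 0.3400

p = 0.3400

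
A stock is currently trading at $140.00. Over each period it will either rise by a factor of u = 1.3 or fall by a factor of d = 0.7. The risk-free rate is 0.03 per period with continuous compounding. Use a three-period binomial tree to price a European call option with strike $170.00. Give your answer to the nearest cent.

$21.01

Risk-neutral probability p = (e^0.03 − 0.7)/(1.3 − 0.7) = 0.3305/0.6000 = 0.5508
Terminal stock prices: S_uuu = 307.6, S_uud = 165.6, S_udd = 89.18, S_ddd = 48.02
Terminal payoffs (S − K): max(137.6, 0) = 137.6, max(-4.38, 0) = 0, max(-80.82, 0) = 0, max(-122, 0) = 0
Node uu (S = 236.6): V_uu = e^(−0.03)·[0.5508·137.5800 + 0.4492·0.0000] = 73.5338
Node ud (S = 127.4): V_ud = e^(−0.03)·[0.5508·0.0000 + 0.4492·0.0000] = 0.0000
Node dd (S = 68.6): V_dd = e^(−0.03)·[0.5508·0.0000 + 0.4492·0.0000] = 0.0000
Node u (S = 182): V_u = e^(−0.03)·[0.5508·73.5338 + 0.4492·0.0000] = 39.3024
Node d (S = 98): V_d = e^(−0.03)·[0.5508·0.0000 + 0.4492·0.0000] = 0.0000
Node 0 (S = 140): V_0 = e^(−0.03)·[0.5508·39.3024 + 0.4492·0.0000] = 21.0063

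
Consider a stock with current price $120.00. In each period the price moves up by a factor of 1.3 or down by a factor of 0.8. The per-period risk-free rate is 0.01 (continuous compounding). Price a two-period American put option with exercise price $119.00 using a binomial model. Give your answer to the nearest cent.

$13.91

Risk-neutral probability p = (e^0.01 − 0.8)/(1.3 − 0.8) = 0.2101/0.5000 = 0.4201
Terminal stock prices: S_uu = 202.8, S_ud = 124.8, S_dd = 76.8
Terminal payoffs (K − S): max(-83.8, 0) = 0, max(-5.8, 0) = 0, max(42.2, 0) = 42.2
Node u (S = 156): continuation = e^(−0.01)·[0.4201·0.0000 + 0.5799·0.0000] = 0.0000; exercise value = 0.0000 ≤ continuation, so V_u = 0.0000
Node d (S = 96): continuation = e^(−0.01)·[0.4201·0.0000 + 0.5799·42.2000] = 24.2283; exercise value = 23.0000 ≤ continuation, so V_d = 24.2283
Node 0 (S = 120): continuation = e^(−0.01)·[0.4201·0.0000 + 0.5799·24.2283] = 13.9102; exercise value = 0.0000 ≤ continuation, so V_0 = 13.9102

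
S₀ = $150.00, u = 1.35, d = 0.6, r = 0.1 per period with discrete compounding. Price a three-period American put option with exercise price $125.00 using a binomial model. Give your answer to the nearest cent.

$13.51

Risk-neutral probability p = (1 + 0.1 − 0.6)/(1.35 − 0.6) = 0.5000/0.7500 = 0.6667
Terminal stock prices: S_uuu = 369.1, S_uud = 164, S_udd = 72.9, S_ddd = 32.4
Terminal payoffs (K − S): max(-244.1, 0) = 0, max(-39.03, 0) = 0, max(52.1, 0) = 52.1, max(92.6, 0) = 92.6
Node uu (S = 273.4): continuation = 1/1.1·[0.6667·0.0000 + 0.3333·0.0000] = 0.0000; exercise value = 0.0000 ≤ continuation, so V_uu = 0.0000
Node ud (S = 121.5): continuation = 1/1.1·[0.6667·0.0000 + 0.3333·52.1000] = 15.7879; exercise value = 3.5000 ≤ continuation, so V_ud = 15.7879
Node dd (S = 54): continuation = 1/1.1·[0.6667·52.1000 + 0.3333·92.6000] = 59.6364; exercise value = 71.0000 > continuation, so V_dd = 71.0000 (exercise)
Node u (S = 202.5): continuation = 1/1.1·[0.6667·0.0000 + 0.3333·15.7879] = 4.7842; exercise value = 0.0000 ≤ continuation, so V_u = 4.7842
Node d (S = 90): continuation = 1/1.1·[0.6667·15.7879 + 0.3333·71.0000] = 31.0836; exercise value = 35.0000 > continuation, so V_d = 35.0000 (exercise)
Node 0 (S = 150): continuation = 1/1.1·[0.6667·4.7842 + 0.3333·35.0000] = 13.5056; exercise value = 0.0000 ≤ continuation, so V_0 = 13.5056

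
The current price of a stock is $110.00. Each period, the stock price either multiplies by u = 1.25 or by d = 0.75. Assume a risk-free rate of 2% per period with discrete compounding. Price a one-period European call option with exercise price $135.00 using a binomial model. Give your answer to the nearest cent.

Risk-neutral probability p = (1 + 0.02 − 0.75)/(1.25 − 0.75) = 0.2700/0.5000 = 0.5400
Terminal stock prices: S_u = 137.5, S_d = 82.5
Terminal payoffs (S − K): max(2.5, 0) = 2.5, max(-52.5, 0) = 0
Node 0 (S = 110): V_0 = 1/1.02·[0.5400·2.5000 + 0.4600·0.0000] = 1.3235

$1.32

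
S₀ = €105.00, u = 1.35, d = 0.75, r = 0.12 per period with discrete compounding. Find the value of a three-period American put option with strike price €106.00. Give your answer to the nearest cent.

Risk-neutral probability p = (1 + 0.12 − 0.75)/(1.35 − 0.75) = 0.3700/0.6000 = 0.6167
Terminal stock prices: S_uuu = 258.3, S_uud = 143.5, S_udd = 79.73, S_ddd = 44.3
Terminal payoffs (K − S): max(-152.3, 0) = 0, max(-37.52, 0) = 0, max(26.27, 0) = 26.27, max(61.7, 0) = 61.7
Node uu (S = 191.4): continuation = 1/1.12·[0.6167·0.0000 + 0.3833·0.0000] = 0.0000; exercise value = 0.0000 ≤ continuation, so V_uu = 0.0000
Node ud (S = 106.3): continuation = 1/1.12·[0.6167·0.0000 + 0.3833·26.2656] = 8.9897; exercise value = 0.0000 ≤ continuation, so V_ud = 8.9897
Node dd (S = 59.06): continuation = 1/1.12·[0.6167·26.2656 + 0.3833·61.7031] = 35.5804; exercise value = 46.9375 > continuation, so V_dd = 46.9375 (exercise)
Node u (S = 141.8): continuation = 1/1.12·[0.6167·0.0000 + 0.3833·8.9897] = 3.0768; exercise value = 0.0000 ≤ continuation, so V_u = 3.0768
Node d (S = 78.75): continuation = 1/1.12·[0.6167·8.9897 + 0.3833·46.9375] = 21.0146; exercise value = 27.2500 > continuation, so V_d = 27.2500 (exercise)
Node 0 (S = 105): continuation = 1/1.12·[0.6167·3.0768 + 0.3833·27.2500] = 11.0207; exercise value = 1.0000 ≤ continuation, so V_0 = 11.0207

€11.02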